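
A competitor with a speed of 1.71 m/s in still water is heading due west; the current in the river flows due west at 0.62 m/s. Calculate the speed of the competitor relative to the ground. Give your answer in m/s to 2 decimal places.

Taking east as x and north as y: velocity relative to the water = (-1.710, 0.000) m/s; the water relative to ground = (-0.620, 0.000) m/s.
Velocity relative to ground = (-1.710, 0.000) + (-0.620, 0.000) = (-2.330, 0.000) m/s.
Speed = |(-2.330, 0.000)| = 2.330 m/s.

2.33 m/s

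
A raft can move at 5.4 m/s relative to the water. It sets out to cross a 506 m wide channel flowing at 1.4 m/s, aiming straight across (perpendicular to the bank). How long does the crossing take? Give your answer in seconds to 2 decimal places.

93.70 s

The component of the raft's velocity perpendicular to the bank is 5.4 m/s.
Only the cross-stream component determines the crossing time; the current contributes nothing perpendicular to the bank.
Time = 506 / 5.400 = 93.704 s.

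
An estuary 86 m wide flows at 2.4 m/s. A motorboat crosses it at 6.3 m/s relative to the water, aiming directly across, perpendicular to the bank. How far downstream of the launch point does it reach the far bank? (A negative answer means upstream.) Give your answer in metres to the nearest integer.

33 m

Perpendicular speed = 6.300 m/s; crossing time = 86 / 6.300 = 13.651 s.
Net downstream speed = 2.400 m/s.
Drift = 2.400 × 13.651 = 32.762 m (downstream).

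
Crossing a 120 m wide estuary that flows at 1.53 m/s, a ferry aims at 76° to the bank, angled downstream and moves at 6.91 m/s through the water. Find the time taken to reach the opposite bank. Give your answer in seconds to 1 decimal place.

17.9 s

The component of the ferry's velocity perpendicular to the bank is 6.91 × sin 76° = 6.705 m/s.
The current is parallel to the bank, so it does not affect the crossing time.
Time = 120 / 6.705 = 17.898 s.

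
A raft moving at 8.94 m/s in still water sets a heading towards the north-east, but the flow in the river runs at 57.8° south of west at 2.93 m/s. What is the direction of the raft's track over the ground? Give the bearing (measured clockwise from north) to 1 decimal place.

Taking east as x and north as y: velocity relative to the water = (6.322, 6.322) m/s; the water relative to ground = (-1.561, -2.479) m/s.
Velocity relative to ground = (6.322, 6.322) + (-1.561, -2.479) = (4.760, 3.842) m/s.
Bearing = atan2(4.76, 3.84) = 51.09° clockwise from north.

051.1°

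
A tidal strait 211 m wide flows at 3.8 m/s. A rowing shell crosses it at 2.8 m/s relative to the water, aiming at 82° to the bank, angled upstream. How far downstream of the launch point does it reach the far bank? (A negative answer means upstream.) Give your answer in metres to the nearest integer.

260 m

Perpendicular speed = 2.773 m/s; crossing time = 211 / 2.773 = 76.098 s.
Net downstream speed = 3.410 m/s.
Drift = 3.410 × 76.098 = 259.517 m (downstream).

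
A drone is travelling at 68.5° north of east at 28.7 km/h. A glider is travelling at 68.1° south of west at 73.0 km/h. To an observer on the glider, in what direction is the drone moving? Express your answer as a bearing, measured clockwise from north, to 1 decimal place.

021.8°

Taking east as x and north as y: drone velocity = (10.519, 26.703) km/h; glider velocity = (-27.228, -67.732) km/h.
Velocity of drone relative to glider = (10.519, 26.703) − (-27.228, -67.732) = (37.747, 94.435) km/h.
Bearing = atan2(37.75, 94.44) = 21.79° clockwise from north.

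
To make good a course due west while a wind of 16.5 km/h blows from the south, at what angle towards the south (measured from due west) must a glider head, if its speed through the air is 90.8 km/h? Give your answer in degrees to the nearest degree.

10°

The wind pushes perpendicular to the desired track; the heading must have a component into the wind equal to 16.5 km/h: 90.8 sin θ = 16.5.
sin θ = 0.1817, so θ = 10.470°.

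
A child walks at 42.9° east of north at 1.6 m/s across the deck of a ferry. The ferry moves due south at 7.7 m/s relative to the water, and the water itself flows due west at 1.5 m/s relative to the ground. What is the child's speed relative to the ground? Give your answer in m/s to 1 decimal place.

6.5 m/s

In east/north components (m/s): child relative to ferry = (1.089, 1.172); ferry relative to water = (0.000, -7.700); water relative to ground = (-1.500, 0.000).
Sum = (-0.411, -6.528) m/s.
Speed = |(-0.411, -6.528)| = 6.541 m/s.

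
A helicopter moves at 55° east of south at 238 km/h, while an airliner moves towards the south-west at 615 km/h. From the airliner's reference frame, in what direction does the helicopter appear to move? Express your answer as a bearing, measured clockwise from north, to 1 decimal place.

064.7°

Taking east as x and north as y: helicopter velocity = (194.958, -136.511) km/h; airliner velocity = (-434.871, -434.871) km/h.
Velocity of helicopter relative to airliner = (194.958, -136.511) − (-434.871, -434.871) = (629.829, 298.359) km/h.
Bearing = atan2(629.83, 298.36) = 64.65° clockwise from north.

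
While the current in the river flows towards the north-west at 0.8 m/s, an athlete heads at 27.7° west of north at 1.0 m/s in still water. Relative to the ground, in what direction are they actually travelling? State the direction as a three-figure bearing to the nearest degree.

325°

Taking east as x and north as y: velocity relative to the water = (-0.465, 0.885) m/s; the water relative to ground = (-0.566, 0.566) m/s.
Velocity relative to ground = (-0.465, 0.885) + (-0.566, 0.566) = (-1.031, 1.451) m/s.
Bearing = atan2(-1.03, 1.45) = 324.62° clockwise from north.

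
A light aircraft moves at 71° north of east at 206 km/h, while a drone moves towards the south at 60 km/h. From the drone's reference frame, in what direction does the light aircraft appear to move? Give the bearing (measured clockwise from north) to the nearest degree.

Taking east as x and north as y: light aircraft velocity = (67.067, 194.777) km/h; drone velocity = (0.000, -60.000) km/h.
Velocity of light aircraft relative to drone = (67.067, 194.777) − (0.000, -60.000) = (67.067, 254.777) km/h.
Bearing = atan2(67.07, 254.78) = 14.75° clockwise from north.

015°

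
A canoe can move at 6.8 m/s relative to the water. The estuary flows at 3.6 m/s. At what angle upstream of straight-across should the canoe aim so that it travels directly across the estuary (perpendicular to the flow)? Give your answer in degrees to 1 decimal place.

To cancel the current, the upstream component of the canoe's velocity must equal the flow: 6.8 sin θ = 3.6.
sin θ = 3.6 / 6.8 = 0.5294.
θ = arcsin(0.5294) = 31.966°.

32.0°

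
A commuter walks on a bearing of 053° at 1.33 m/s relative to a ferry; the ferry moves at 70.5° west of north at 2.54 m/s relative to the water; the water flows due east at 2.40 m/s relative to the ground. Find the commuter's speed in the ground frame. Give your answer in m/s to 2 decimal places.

1.96 m/s

In east/north components (m/s): commuter relative to ferry = (1.062, 0.800); ferry relative to water = (-2.394, 0.848); water relative to ground = (2.400, 0.000).
Sum = (1.068, 1.648) m/s.
Speed = |(1.068, 1.648)| = 1.964 m/s.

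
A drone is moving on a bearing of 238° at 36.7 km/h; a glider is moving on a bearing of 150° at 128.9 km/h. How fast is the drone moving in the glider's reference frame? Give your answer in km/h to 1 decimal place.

132.8 km/h

Taking east as x and north as y: drone velocity = (-31.123, -19.448) km/h; glider velocity = (64.450, -111.631) km/h.
Velocity of drone relative to glider = (-31.123, -19.448) − (64.450, -111.631) = (-95.573, 92.183) km/h.
Magnitude = |(-95.573, 92.183)| = 132.785 km/h.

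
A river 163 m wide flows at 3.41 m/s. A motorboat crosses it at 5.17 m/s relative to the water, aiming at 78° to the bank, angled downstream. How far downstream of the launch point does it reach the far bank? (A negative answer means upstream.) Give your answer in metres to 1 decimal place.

Perpendicular speed = 5.057 m/s; crossing time = 163 / 5.057 = 32.232 s.
Net downstream speed = 4.485 m/s.
Drift = 4.485 × 32.232 = 144.559 m (downstream).

144.6 m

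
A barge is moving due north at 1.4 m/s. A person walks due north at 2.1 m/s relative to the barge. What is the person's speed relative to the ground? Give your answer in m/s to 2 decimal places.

Taking east as x and north as y: barge velocity = (0.000, 1.400) m/s; person velocity relative to barge = (0.000, 2.100) m/s.
Velocity relative to ground = (0.000, 1.400) + (0.000, 2.100) = (0.000, 3.500) m/s.
Speed = |(0.000, 3.500)| = 3.500 m/s.

3.50 m/s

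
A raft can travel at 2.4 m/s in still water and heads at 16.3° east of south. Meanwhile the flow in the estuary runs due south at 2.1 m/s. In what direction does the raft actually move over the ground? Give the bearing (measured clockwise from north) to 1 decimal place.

Taking east as x and north as y: velocity relative to the water = (0.674, -2.304) m/s; the water relative to ground = (0.000, -2.100) m/s.
Velocity relative to ground = (0.674, -2.304) + (0.000, -2.100) = (0.674, -4.404) m/s.
Bearing = atan2(0.67, -4.40) = 171.30° clockwise from north.

171.3°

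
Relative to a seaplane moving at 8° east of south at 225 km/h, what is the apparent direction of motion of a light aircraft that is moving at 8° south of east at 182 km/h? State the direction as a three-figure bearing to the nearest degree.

Taking east as x and north as y: light aircraft velocity = (180.229, -25.330) km/h; seaplane velocity = (31.314, -222.810) km/h.
Velocity of light aircraft relative to seaplane = (180.229, -25.330) − (31.314, -222.810) = (148.915, 197.481) km/h.
Bearing = atan2(148.91, 197.48) = 37.02° clockwise from north.

037°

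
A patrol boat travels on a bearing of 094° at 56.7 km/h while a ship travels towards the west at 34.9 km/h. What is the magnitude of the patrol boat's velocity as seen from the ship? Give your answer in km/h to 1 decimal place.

Taking east as x and north as y: patrol boat velocity = (56.562, -3.955) km/h; ship velocity = (-34.900, 0.000) km/h.
Velocity of patrol boat relative to ship = (56.562, -3.955) − (-34.900, 0.000) = (91.462, -3.955) km/h.
Magnitude = |(91.462, -3.955)| = 91.547 km/h.

91.5 km/h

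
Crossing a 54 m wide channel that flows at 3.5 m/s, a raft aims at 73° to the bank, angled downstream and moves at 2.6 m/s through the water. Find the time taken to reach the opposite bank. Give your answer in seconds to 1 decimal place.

The component of the raft's velocity perpendicular to the bank is 2.6 × sin 73° = 2.486 m/s.
The flow acts along the bank and has no component across it.
Time = 54 / 2.486 = 21.718 s.

21.7 s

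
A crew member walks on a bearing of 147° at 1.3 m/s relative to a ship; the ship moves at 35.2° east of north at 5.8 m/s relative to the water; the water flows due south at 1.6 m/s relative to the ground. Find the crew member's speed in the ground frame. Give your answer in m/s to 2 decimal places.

In east/north components (m/s): crew member relative to ship = (0.708, -1.090); ship relative to water = (3.343, 4.739); water relative to ground = (0.000, -1.600).
Sum = (4.051, 2.049) m/s.
Speed = |(4.051, 2.049)| = 4.540 m/s.

4.54 m/s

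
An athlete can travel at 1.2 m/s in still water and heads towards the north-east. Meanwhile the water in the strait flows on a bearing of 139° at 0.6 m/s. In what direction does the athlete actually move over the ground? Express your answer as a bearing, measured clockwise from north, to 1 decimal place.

072.3°

Taking east as x and north as y: velocity relative to the water = (0.849, 0.849) m/s; the water relative to ground = (0.394, -0.453) m/s.
Velocity relative to ground = (0.849, 0.849) + (0.394, -0.453) = (1.242, 0.396) m/s.
Bearing = atan2(1.24, 0.40) = 72.33° clockwise from north.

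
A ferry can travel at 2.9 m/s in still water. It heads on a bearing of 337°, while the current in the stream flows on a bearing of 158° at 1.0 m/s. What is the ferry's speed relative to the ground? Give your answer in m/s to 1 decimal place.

Taking east as x and north as y: velocity relative to the water = (-1.133, 2.669) m/s; the water relative to ground = (0.375, -0.927) m/s.
Velocity relative to ground = (-1.133, 2.669) + (0.375, -0.927) = (-0.759, 1.742) m/s.
Speed = |(-0.759, 1.742)| = 1.900 m/s.

1.9 m/s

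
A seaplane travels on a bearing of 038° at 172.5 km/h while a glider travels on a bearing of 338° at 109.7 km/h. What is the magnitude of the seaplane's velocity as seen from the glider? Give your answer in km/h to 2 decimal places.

Taking east as x and north as y: seaplane velocity = (106.202, 135.932) km/h; glider velocity = (-41.094, 101.712) km/h.
Velocity of seaplane relative to glider = (106.202, 135.932) − (-41.094, 101.712) = (147.296, 34.220) km/h.
Magnitude = |(147.296, 34.220)| = 151.219 km/h.

151.22 km/h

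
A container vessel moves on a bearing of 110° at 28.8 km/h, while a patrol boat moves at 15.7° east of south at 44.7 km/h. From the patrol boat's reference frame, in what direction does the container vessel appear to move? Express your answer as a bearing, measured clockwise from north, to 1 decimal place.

Taking east as x and north as y: container vessel velocity = (27.063, -9.850) km/h; patrol boat velocity = (12.096, -43.032) km/h.
Velocity of container vessel relative to patrol boat = (27.063, -9.850) − (12.096, -43.032) = (14.967, 33.182) km/h.
Bearing = atan2(14.97, 33.18) = 24.28° clockwise from north.

024.3°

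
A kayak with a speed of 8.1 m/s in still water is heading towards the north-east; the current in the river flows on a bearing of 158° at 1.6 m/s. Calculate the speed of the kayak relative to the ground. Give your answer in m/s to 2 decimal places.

7.62 m/s

Taking east as x and north as y: velocity relative to the water = (5.728, 5.728) m/s; the water relative to ground = (0.599, -1.483) m/s.
Velocity relative to ground = (5.728, 5.728) + (0.599, -1.483) = (6.327, 4.244) m/s.
Speed = |(6.327, 4.244)| = 7.619 m/s.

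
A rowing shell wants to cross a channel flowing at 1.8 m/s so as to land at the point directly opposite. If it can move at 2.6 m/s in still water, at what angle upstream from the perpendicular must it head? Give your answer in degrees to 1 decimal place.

To cancel the current, the upstream component of the rowing shell's velocity must equal the flow: 2.6 sin θ = 1.8.
sin θ = 1.8 / 2.6 = 0.6923.
θ = arcsin(0.6923) = 43.813°.

43.8°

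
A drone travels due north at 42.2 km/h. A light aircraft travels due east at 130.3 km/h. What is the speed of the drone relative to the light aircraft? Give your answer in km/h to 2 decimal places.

136.96 km/h

Taking east as x and north as y: drone velocity = (0.000, 42.200) km/h; light aircraft velocity = (130.300, 0.000) km/h.
Velocity of drone relative to light aircraft = (0.000, 42.200) − (130.300, 0.000) = (-130.300, 42.200) km/h.
Magnitude = |(-130.300, 42.200)| = 136.963 km/h.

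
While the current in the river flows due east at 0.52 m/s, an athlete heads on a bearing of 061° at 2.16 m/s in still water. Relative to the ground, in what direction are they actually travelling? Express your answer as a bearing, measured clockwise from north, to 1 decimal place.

Taking east as x and north as y: velocity relative to the water = (1.889, 1.047) m/s; the water relative to ground = (0.520, 0.000) m/s.
Velocity relative to ground = (1.889, 1.047) + (0.520, 0.000) = (2.409, 1.047) m/s.
Bearing = atan2(2.41, 1.05) = 66.51° clockwise from north.

066.5°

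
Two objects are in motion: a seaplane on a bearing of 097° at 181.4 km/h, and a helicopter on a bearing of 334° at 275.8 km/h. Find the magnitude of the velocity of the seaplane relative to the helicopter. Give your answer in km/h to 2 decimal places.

Taking east as x and north as y: seaplane velocity = (180.048, -22.107) km/h; helicopter velocity = (-120.903, 247.887) km/h.
Velocity of seaplane relative to helicopter = (180.048, -22.107) − (-120.903, 247.887) = (300.951, -269.994) km/h.
Magnitude = |(300.951, -269.994)| = 404.312 km/h.

404.31 km/h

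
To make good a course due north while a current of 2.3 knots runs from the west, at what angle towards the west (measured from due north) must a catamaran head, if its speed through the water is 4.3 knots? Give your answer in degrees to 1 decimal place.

32.3°

The current pushes perpendicular to the desired track; the heading must have a component into the current equal to 2.3 knots: 4.3 sin θ = 2.3.
sin θ = 0.5349, so θ = 32.336°.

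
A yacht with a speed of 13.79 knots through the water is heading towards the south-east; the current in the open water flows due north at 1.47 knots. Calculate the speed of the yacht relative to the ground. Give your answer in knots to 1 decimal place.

Taking east as x and north as y: velocity relative to the water = (9.751, -9.751) knots; the water relative to ground = (0.000, 1.470) knots.
Velocity relative to ground = (9.751, -9.751) + (0.000, 1.470) = (9.751, -8.281) knots.
Speed = |(9.751, -8.281)| = 12.793 knots.

12.8 knots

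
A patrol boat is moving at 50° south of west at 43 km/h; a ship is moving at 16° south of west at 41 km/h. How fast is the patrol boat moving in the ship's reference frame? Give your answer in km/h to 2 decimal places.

24.63 km/h

Taking east as x and north as y: patrol boat velocity = (-27.640, -32.940) km/h; ship velocity = (-39.412, -11.301) km/h.
Velocity of patrol boat relative to ship = (-27.640, -32.940) − (-39.412, -11.301) = (11.772, -21.639) km/h.
Magnitude = |(11.772, -21.639)| = 24.634 km/h.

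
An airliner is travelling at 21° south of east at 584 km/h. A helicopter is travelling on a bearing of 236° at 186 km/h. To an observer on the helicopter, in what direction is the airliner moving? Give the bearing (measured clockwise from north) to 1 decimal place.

Taking east as x and north as y: airliner velocity = (545.211, -209.287) km/h; helicopter velocity = (-154.201, -104.010) km/h.
Velocity of airliner relative to helicopter = (545.211, -209.287) − (-154.201, -104.010) = (699.412, -105.277) km/h.
Bearing = atan2(699.41, -105.28) = 98.56° clockwise from north.

098.6°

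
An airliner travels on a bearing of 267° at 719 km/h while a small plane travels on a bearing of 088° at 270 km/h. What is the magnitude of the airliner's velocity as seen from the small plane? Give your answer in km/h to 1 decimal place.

Taking east as x and north as y: airliner velocity = (-718.015, -37.630) km/h; small plane velocity = (269.836, 9.423) km/h.
Velocity of airliner relative to small plane = (-718.015, -37.630) − (269.836, 9.423) = (-987.850, -47.052) km/h.
Magnitude = |(-987.850, -47.052)| = 988.970 km/h.

989.0 km/h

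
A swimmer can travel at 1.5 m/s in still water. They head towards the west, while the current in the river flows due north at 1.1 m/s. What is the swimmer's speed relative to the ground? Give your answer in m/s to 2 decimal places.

1.86 m/s

Taking east as x and north as y: velocity relative to the water = (-1.500, 0.000) m/s; the water relative to ground = (0.000, 1.100) m/s.
Velocity relative to ground = (-1.500, 0.000) + (0.000, 1.100) = (-1.500, 1.100) m/s.
Speed = |(-1.500, 1.100)| = 1.860 m/s.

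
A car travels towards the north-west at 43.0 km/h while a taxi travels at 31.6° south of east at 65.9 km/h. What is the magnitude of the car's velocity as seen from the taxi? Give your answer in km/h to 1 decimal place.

108.2 km/h

Taking east as x and north as y: car velocity = (-30.406, 30.406) km/h; taxi velocity = (56.129, -34.531) km/h.
Velocity of car relative to taxi = (-30.406, 30.406) − (56.129, -34.531) = (-86.534, 64.936) km/h.
Magnitude = |(-86.534, 64.936)| = 108.189 km/h.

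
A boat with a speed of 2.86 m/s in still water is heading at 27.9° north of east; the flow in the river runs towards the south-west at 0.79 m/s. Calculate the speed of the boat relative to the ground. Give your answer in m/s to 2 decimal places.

Taking east as x and north as y: velocity relative to the water = (2.528, 1.338) m/s; the water relative to ground = (-0.559, -0.559) m/s.
Velocity relative to ground = (2.528, 1.338) + (-0.559, -0.559) = (1.969, 0.780) m/s.
Speed = |(1.969, 0.780)| = 2.118 m/s.

2.12 m/s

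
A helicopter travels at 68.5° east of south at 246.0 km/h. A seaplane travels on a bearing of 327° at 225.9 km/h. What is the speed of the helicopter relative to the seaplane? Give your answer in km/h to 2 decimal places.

449.48 km/h

Taking east as x and north as y: helicopter velocity = (228.883, -90.159) km/h; seaplane velocity = (-123.034, 189.456) km/h.
Velocity of helicopter relative to seaplane = (228.883, -90.159) − (-123.034, 189.456) = (351.917, -279.615) km/h.
Magnitude = |(351.917, -279.615)| = 449.477 km/h.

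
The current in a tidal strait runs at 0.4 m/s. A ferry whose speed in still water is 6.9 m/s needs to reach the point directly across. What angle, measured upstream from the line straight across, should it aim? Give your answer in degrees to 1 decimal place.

3.3°

To cancel the current, the upstream component of the ferry's velocity must equal the flow: 6.9 sin θ = 0.4.
sin θ = 0.4 / 6.9 = 0.0580.
θ = arcsin(0.0580) = 3.323°.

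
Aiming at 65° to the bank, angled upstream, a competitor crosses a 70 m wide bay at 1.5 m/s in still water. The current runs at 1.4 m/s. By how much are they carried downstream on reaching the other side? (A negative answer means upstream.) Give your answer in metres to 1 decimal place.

Perpendicular speed = 1.359 m/s; crossing time = 70 / 1.359 = 51.491 s.
Net downstream speed = 0.766 m/s.
Drift = 0.766 × 51.491 = 39.446 m (downstream).

39.4 m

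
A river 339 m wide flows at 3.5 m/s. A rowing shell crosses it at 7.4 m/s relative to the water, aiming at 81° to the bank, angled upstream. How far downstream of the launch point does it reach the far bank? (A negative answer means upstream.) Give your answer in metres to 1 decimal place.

108.6 m

Perpendicular speed = 7.309 m/s; crossing time = 339 / 7.309 = 46.382 s.
Net downstream speed = 2.342 m/s.
Drift = 2.342 × 46.382 = 108.644 m (downstream).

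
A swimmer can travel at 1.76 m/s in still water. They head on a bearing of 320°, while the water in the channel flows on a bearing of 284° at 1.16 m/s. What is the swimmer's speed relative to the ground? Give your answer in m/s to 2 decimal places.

2.78 m/s

Taking east as x and north as y: velocity relative to the water = (-1.131, 1.348) m/s; the water relative to ground = (-1.126, 0.281) m/s.
Velocity relative to ground = (-1.131, 1.348) + (-1.126, 0.281) = (-2.257, 1.629) m/s.
Speed = |(-2.257, 1.629)| = 2.783 m/s.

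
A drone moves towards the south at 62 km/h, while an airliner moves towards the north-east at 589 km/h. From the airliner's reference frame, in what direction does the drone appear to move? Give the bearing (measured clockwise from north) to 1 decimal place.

221.0°

Taking east as x and north as y: drone velocity = (0.000, -62.000) km/h; airliner velocity = (416.486, 416.486) km/h.
Velocity of drone relative to airliner = (0.000, -62.000) − (416.486, 416.486) = (-416.486, -478.486) km/h.
Bearing = atan2(-416.49, -478.49) = 221.04° clockwise from north.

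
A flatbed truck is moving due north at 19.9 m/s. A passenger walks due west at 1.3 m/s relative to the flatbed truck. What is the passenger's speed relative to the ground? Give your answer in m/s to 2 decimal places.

19.94 m/s

Taking east as x and north as y: flatbed truck velocity = (0.000, 19.900) m/s; passenger velocity relative to flatbed truck = (-1.300, 0.000) m/s.
Velocity relative to ground = (0.000, 19.900) + (-1.300, 0.000) = (-1.300, 19.900) m/s.
Speed = |(-1.300, 19.900)| = 19.942 m/s.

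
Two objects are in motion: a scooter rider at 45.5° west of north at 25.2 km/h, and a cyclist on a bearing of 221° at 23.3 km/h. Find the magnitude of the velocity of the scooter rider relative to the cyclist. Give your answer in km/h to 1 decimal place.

35.3 km/h

Taking east as x and north as y: scooter rider velocity = (-17.974, 17.663) km/h; cyclist velocity = (-15.286, -17.585) km/h.
Velocity of scooter rider relative to cyclist = (-17.974, 17.663) − (-15.286, -17.585) = (-2.688, 35.248) km/h.
Magnitude = |(-2.688, 35.248)| = 35.350 km/h.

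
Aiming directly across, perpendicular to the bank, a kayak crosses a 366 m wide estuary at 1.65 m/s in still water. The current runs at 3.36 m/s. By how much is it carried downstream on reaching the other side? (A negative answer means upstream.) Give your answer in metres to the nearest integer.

Perpendicular speed = 1.650 m/s; crossing time = 366 / 1.650 = 221.818 s.
Net downstream speed = 3.360 m/s.
Drift = 3.360 × 221.818 = 745.309 m (downstream).

745 m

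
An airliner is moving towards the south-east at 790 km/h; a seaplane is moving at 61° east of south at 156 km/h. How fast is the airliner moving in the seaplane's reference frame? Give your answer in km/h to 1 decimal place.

Taking east as x and north as y: airliner velocity = (558.614, -558.614) km/h; seaplane velocity = (136.441, -75.630) km/h.
Velocity of airliner relative to seaplane = (558.614, -558.614) − (136.441, -75.630) = (422.174, -482.984) km/h.
Magnitude = |(422.174, -482.984)| = 641.486 km/h.

641.5 km/h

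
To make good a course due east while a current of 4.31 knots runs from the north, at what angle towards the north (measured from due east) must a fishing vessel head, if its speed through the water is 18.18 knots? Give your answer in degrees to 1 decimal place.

13.7°

The current pushes perpendicular to the desired track; the heading must have a component into the current equal to 4.31 knots: 18.18 sin θ = 4.31.
sin θ = 0.2371, so θ = 13.714°.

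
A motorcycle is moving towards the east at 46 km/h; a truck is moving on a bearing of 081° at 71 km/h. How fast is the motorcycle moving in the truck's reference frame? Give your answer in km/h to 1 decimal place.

Taking east as x and north as y: motorcycle velocity = (46.000, 0.000) km/h; truck velocity = (70.126, 11.107) km/h.
Velocity of motorcycle relative to truck = (46.000, 0.000) − (70.126, 11.107) = (-24.126, -11.107) km/h.
Magnitude = |(-24.126, -11.107)| = 26.560 km/h.

26.6 km/h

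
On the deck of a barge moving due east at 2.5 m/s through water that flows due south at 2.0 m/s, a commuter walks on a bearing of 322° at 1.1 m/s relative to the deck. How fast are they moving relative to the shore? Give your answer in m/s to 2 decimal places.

2.15 m/s

In east/north components (m/s): commuter relative to barge = (-0.677, 0.867); barge relative to water = (2.500, 0.000); water relative to ground = (0.000, -2.000).
Sum = (1.823, -1.133) m/s.
Speed = |(1.823, -1.133)| = 2.146 m/s.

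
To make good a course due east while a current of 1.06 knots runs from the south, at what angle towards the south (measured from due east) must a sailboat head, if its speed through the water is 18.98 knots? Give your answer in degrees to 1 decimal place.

3.2°

The current pushes perpendicular to the desired track; the heading must have a component into the current equal to 1.06 knots: 18.98 sin θ = 1.06.
sin θ = 0.0558, so θ = 3.202°.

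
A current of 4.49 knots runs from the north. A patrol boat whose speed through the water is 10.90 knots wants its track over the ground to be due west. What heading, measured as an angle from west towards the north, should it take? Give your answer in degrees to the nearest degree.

24°

The current pushes perpendicular to the desired track; the heading must have a component into the current equal to 4.49 knots: 10.90 sin θ = 4.49.
sin θ = 0.4119, so θ = 24.326°.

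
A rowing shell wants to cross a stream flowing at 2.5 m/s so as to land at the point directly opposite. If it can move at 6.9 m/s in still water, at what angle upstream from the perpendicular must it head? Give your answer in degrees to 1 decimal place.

To cancel the current, the upstream component of the rowing shell's velocity must equal the flow: 6.9 sin θ = 2.5.
sin θ = 2.5 / 6.9 = 0.3623.
θ = arcsin(0.3623) = 21.243°.

21.2°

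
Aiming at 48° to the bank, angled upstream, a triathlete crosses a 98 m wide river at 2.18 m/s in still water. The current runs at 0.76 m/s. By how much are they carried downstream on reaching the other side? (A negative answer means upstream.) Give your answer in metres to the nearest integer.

Perpendicular speed = 1.620 m/s; crossing time = 98 / 1.620 = 60.492 s.
Net downstream speed = -0.699 m/s.
Drift = -0.699 × 60.492 = -42.266 m (upstream).

-42 m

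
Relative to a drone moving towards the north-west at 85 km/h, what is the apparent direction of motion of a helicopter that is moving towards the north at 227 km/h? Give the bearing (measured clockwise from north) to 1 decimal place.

019.8°

Taking east as x and north as y: helicopter velocity = (0.000, 227.000) km/h; drone velocity = (-60.104, 60.104) km/h.
Velocity of helicopter relative to drone = (0.000, 227.000) − (-60.104, 60.104) = (60.104, 166.896) km/h.
Bearing = atan2(60.10, 166.90) = 19.81° clockwise from north.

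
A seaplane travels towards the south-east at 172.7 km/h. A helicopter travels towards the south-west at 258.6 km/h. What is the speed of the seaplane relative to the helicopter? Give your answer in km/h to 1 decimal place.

311.0 km/h

Taking east as x and north as y: seaplane velocity = (122.117, -122.117) km/h; helicopter velocity = (-182.858, -182.858) km/h.
Velocity of seaplane relative to helicopter = (122.117, -122.117) − (-182.858, -182.858) = (304.975, 60.740) km/h.
Magnitude = |(304.975, 60.740)| = 310.965 km/h.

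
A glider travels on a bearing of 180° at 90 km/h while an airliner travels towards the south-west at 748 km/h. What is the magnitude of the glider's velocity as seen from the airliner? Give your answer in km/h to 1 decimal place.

687.3 km/h

Taking east as x and north as y: glider velocity = (0.000, -90.000) km/h; airliner velocity = (-528.916, -528.916) km/h.
Velocity of glider relative to airliner = (0.000, -90.000) − (-528.916, -528.916) = (528.916, 438.916) km/h.
Magnitude = |(528.916, 438.916)| = 687.313 km/h.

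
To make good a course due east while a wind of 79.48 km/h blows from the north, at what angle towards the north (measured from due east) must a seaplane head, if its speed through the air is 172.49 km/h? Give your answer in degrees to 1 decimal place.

27.4°

The wind pushes perpendicular to the desired track; the heading must have a component into the wind equal to 79.48 km/h: 172.49 sin θ = 79.48.
sin θ = 0.4608, so θ = 27.437°.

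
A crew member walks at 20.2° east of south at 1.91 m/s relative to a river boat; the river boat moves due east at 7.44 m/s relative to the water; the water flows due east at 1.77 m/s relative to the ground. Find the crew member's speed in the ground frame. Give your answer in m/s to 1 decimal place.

10.0 m/s

In east/north components (m/s): crew member relative to river boat = (0.660, -1.793); river boat relative to water = (7.440, 0.000); water relative to ground = (1.770, 0.000).
Sum = (9.870, -1.793) m/s.
Speed = |(9.870, -1.793)| = 10.031 m/s.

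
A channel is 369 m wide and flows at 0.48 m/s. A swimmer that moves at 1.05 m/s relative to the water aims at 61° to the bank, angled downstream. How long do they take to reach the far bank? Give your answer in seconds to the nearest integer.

402 s

The component of the swimmer's velocity perpendicular to the bank is 1.05 × sin 61° = 0.918 m/s.
The current is parallel to the bank, so it does not affect the crossing time.
Time = 369 / 0.918 = 401.807 s.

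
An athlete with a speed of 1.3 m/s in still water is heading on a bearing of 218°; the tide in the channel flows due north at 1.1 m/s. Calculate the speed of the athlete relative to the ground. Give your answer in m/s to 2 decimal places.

Taking east as x and north as y: velocity relative to the water = (-0.800, -1.024) m/s; the water relative to ground = (0.000, 1.100) m/s.
Velocity relative to ground = (-0.800, -1.024) + (0.000, 1.100) = (-0.800, 0.076) m/s.
Speed = |(-0.800, 0.076)| = 0.804 m/s.

0.80 m/s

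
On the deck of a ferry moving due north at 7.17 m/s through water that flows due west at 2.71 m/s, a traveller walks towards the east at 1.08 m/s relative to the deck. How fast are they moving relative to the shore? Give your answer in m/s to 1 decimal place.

In east/north components (m/s): traveller relative to ferry = (1.080, 0.000); ferry relative to water = (0.000, 7.170); water relative to ground = (-2.710, 0.000).
Sum = (-1.630, 7.170) m/s.
Speed = |(-1.630, 7.170)| = 7.353 m/s.

7.4 m/s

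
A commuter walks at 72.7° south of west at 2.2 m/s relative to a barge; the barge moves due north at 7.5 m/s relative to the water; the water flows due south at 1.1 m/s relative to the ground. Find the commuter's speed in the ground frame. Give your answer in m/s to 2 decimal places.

In east/north components (m/s): commuter relative to barge = (-0.654, -2.100); barge relative to water = (0.000, 7.500); water relative to ground = (0.000, -1.100).
Sum = (-0.654, 4.300) m/s.
Speed = |(-0.654, 4.300)| = 4.349 m/s.

4.35 m/s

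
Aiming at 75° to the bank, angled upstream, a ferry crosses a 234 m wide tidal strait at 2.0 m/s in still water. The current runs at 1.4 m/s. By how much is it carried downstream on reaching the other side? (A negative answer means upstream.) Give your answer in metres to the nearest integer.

107 m

Perpendicular speed = 1.932 m/s; crossing time = 234 / 1.932 = 121.127 s.
Net downstream speed = 0.882 m/s.
Drift = 0.882 × 121.127 = 106.878 m (downstream).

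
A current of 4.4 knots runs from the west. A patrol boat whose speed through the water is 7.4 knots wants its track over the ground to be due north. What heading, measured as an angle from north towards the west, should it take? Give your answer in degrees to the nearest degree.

The current pushes perpendicular to the desired track; the heading must have a component into the current equal to 4.4 knots: 7.4 sin θ = 4.4.
sin θ = 0.5946, so θ = 36.484°.

36°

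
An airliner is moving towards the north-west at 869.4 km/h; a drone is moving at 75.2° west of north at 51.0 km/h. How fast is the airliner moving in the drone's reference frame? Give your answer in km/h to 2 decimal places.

825.72 km/h

Taking east as x and north as y: airliner velocity = (-614.759, 614.759) km/h; drone velocity = (-49.308, 13.028) km/h.
Velocity of airliner relative to drone = (-614.759, 614.759) − (-49.308, 13.028) = (-565.451, 601.731) km/h.
Magnitude = |(-565.451, 601.731)| = 825.721 km/h.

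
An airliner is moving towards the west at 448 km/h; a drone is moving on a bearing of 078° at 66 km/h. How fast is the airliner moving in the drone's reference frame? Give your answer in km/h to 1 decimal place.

512.7 km/h

Taking east as x and north as y: airliner velocity = (-448.000, 0.000) km/h; drone velocity = (64.558, 13.722) km/h.
Velocity of airliner relative to drone = (-448.000, 0.000) − (64.558, 13.722) = (-512.558, -13.722) km/h.
Magnitude = |(-512.558, -13.722)| = 512.741 km/h.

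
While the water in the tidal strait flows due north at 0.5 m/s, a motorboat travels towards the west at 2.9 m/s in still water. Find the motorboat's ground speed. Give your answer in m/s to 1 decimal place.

2.9 m/s

Taking east as x and north as y: velocity relative to the water = (-2.900, 0.000) m/s; the water relative to ground = (0.000, 0.500) m/s.
Velocity relative to ground = (-2.900, 0.000) + (0.000, 0.500) = (-2.900, 0.500) m/s.
Speed = |(-2.900, 0.500)| = 2.943 m/s.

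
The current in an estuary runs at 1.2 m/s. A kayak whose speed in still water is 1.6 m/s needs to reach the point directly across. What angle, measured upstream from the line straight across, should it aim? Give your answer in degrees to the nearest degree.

49°

To cancel the current, the upstream component of the kayak's velocity must equal the flow: 1.6 sin θ = 1.2.
sin θ = 1.2 / 1.6 = 0.7500.
θ = arcsin(0.7500) = 48.590°.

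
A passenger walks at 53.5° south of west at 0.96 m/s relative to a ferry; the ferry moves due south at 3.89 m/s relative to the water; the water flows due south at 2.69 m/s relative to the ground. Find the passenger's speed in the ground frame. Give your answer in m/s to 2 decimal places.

7.37 m/s

In east/north components (m/s): passenger relative to ferry = (-0.571, -0.772); ferry relative to water = (0.000, -3.890); water relative to ground = (0.000, -2.690).
Sum = (-0.571, -7.352) m/s.
Speed = |(-0.571, -7.352)| = 7.374 m/s.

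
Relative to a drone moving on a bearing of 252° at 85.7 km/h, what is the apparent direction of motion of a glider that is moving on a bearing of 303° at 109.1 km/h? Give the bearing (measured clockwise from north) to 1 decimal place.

353.4°

Taking east as x and north as y: glider velocity = (-91.499, 59.420) km/h; drone velocity = (-81.506, -26.483) km/h.
Velocity of glider relative to drone = (-91.499, 59.420) − (-81.506, -26.483) = (-9.993, 85.903) km/h.
Bearing = atan2(-9.99, 85.90) = 353.36° clockwise from north.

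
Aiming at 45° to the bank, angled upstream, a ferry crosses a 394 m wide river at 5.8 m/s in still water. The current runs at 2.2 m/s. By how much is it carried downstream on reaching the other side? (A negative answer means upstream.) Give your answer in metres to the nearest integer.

Perpendicular speed = 4.101 m/s; crossing time = 394 / 4.101 = 96.069 s.
Net downstream speed = -1.901 m/s.
Drift = -1.901 × 96.069 = -182.648 m (upstream).

-183 m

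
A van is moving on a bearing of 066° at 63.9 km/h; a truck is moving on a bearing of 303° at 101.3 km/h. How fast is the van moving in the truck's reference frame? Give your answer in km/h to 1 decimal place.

146.3 km/h

Taking east as x and north as y: van velocity = (58.376, 25.990) km/h; truck velocity = (-84.957, 55.172) km/h.
Velocity of van relative to truck = (58.376, 25.990) − (-84.957, 55.172) = (143.333, -29.181) km/h.
Magnitude = |(143.333, -29.181)| = 146.273 km/h.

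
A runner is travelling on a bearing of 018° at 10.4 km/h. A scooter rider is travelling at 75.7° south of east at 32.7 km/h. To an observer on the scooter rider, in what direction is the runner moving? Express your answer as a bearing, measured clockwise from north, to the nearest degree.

Taking east as x and north as y: runner velocity = (3.214, 9.891) km/h; scooter rider velocity = (8.077, -31.687) km/h.
Velocity of runner relative to scooter rider = (3.214, 9.891) − (8.077, -31.687) = (-4.863, 41.578) km/h.
Bearing = atan2(-4.86, 41.58) = 353.33° clockwise from north.

353°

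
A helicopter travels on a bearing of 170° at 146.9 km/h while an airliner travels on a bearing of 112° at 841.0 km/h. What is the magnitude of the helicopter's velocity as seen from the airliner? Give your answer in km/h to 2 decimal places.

773.26 km/h

Taking east as x and north as y: helicopter velocity = (25.509, -144.668) km/h; airliner velocity = (779.762, -315.044) km/h.
Velocity of helicopter relative to airliner = (25.509, -144.668) − (779.762, -315.044) = (-754.253, 170.376) km/h.
Magnitude = |(-754.253, 170.376)| = 773.256 km/h.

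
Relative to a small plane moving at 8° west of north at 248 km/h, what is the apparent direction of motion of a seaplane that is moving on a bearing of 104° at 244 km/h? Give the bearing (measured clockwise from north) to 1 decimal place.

Taking east as x and north as y: seaplane velocity = (236.752, -59.029) km/h; small plane velocity = (-34.515, 245.586) km/h.
Velocity of seaplane relative to small plane = (236.752, -59.029) − (-34.515, 245.586) = (271.267, -304.615) km/h.
Bearing = atan2(271.27, -304.62) = 138.31° clockwise from north.

138.3°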